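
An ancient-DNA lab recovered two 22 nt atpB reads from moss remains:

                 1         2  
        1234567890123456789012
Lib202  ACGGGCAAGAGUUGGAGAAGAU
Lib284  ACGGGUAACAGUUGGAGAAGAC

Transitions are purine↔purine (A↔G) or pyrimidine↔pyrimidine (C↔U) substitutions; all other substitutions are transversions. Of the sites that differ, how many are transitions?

The sequences differ at positions 6 (C/U, transition), 9 (G/C, transversion), 22 (U/C, transition).
Of the 3 differences, 2 transitions and 1 transversion, so the answer is 2.

2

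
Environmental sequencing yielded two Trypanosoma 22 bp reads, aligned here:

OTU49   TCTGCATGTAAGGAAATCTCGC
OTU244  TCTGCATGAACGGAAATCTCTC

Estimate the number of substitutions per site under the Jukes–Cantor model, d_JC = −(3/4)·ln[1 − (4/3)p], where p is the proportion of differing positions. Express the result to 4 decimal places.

0.1505

Mismatches occur at site 9 (T→A), site 11 (A→C), site 21 (G→T).
p = 3/22 = 0.136364.
d = −0.75 · ln(1 − (4/3)·0.136364) = −0.75 · ln(0.818181) = −0.75 · (-0.200672) = 0.1505.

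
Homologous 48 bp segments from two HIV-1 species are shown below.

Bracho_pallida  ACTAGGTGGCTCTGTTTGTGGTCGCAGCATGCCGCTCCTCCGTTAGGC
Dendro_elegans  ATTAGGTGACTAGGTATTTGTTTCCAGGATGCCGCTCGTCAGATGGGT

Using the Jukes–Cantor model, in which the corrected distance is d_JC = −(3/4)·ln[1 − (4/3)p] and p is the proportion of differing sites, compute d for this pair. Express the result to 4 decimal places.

0.4042

Mismatches occur at site 2 (C/T), site 9 (G/A), site 12 (C/A), site 13 (T/G), site 16 (T/A), site 18 (G/T), site 21 (G/T), site 23 (C/T), site 24 (G/C), site 28 (C/G), site 38 (C/G), site 41 (C/A), site 43 (T/A), site 45 (A/G), site 48 (C/T).
p = 15/48 = 0.312500.
d = −0.75 · ln(1 − (4/3)·0.312500) = −0.75 · ln(0.583333) = −0.75 · (-0.538997) = 0.4042.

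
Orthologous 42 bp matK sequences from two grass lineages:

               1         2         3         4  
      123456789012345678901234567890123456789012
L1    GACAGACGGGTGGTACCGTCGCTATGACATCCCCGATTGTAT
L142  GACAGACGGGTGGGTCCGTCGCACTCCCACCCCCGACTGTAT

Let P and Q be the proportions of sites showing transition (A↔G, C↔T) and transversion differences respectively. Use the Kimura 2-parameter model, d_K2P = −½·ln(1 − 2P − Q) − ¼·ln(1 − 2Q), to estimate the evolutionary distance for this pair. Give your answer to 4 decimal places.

Differing sites — 14:T/G (Tv); 15:A/T (Tv); 23:T/A (Tv); 24:A/C (Tv); 26:G/C (Tv); 27:A/C (Tv); 30:T/C (Ti); 37:T/C (Ti).
Of the 8 differences, 2 transitions and 6 transversions over 42 sites: P = 2/42 = 0.047619, Q = 6/42 = 0.142857.
d = −0.5·ln(0.761905) − 0.25·ln(0.714286) = −0.5·(-0.271933) − 0.25·(-0.336472) = 0.2201.

0.2201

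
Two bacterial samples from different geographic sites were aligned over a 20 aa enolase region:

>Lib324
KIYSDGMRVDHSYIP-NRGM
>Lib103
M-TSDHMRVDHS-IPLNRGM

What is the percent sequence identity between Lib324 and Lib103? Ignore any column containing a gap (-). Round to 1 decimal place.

Excluding the 3 gap columns leaves 17 comparable sites.
Differing sites — 1:K/M; 3:Y/T; 6:G/H.
14 of the 17 comparable sites match, so the percent identity is 14/17 × 100 = 82.4%.

82.4%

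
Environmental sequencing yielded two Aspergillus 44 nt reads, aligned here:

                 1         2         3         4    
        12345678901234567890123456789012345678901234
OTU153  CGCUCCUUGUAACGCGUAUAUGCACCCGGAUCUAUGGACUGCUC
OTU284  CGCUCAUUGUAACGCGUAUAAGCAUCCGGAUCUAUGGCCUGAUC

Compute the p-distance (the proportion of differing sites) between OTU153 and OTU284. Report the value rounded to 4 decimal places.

Differing sites — 6:C/A; 21:U/A; 25:C/U; 38:A/C; 42:C/A.
There are 5 differences over 44 sites, so p = 5/44 = 0.1136.

0.1136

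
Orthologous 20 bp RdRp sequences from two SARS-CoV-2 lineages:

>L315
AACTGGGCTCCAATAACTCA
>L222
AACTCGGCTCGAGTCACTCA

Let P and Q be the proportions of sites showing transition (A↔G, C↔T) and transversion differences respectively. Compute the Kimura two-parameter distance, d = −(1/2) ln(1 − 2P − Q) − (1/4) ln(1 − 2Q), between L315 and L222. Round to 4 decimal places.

0.2330

Differing sites — 5:G/C (Tv); 11:C/G (Tv); 13:A/G (Ti); 15:A/C (Tv).
Of the 4 differences, 1 transition and 3 transversions over 20 sites: P = 1/20 = 0.050000, Q = 3/20 = 0.150000.
d = −0.5·ln(0.750000) − 0.25·ln(0.700000) = −0.5·(-0.287682) − 0.25·(-0.356675) = 0.2330.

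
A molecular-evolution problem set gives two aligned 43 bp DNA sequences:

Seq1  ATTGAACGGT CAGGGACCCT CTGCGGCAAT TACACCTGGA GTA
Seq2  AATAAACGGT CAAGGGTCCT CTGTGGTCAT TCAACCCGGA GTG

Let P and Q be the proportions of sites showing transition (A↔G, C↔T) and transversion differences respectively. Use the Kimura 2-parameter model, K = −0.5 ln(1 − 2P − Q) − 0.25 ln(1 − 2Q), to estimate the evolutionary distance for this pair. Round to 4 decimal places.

0.3643

The sequences differ at positions 2 (T/A, transversion), 4 (G/A, transition), 13 (G/A, transition), 16 (A/G, transition), 17 (C/T, transition), 24 (C/T, transition), 27 (C/T, transition), 28 (A/C, transversion), 32 (A/C, transversion), 33 (C/A, transversion), 37 (T/C, transition), 43 (A/G, transition).
Of the 12 differences, 8 transitions and 4 transversions over 43 sites: P = 8/43 = 0.186047, Q = 4/43 = 0.093023.
d = −0.5·ln(0.534883) − 0.25·ln(0.813954) = −0.5·(-0.625707) − 0.25·(-0.205851) = 0.3643.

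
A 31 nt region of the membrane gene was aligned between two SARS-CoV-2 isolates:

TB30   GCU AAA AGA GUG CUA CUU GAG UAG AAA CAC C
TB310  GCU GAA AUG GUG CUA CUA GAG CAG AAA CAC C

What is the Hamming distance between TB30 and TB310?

Mismatches occur at site 4 (A↔G), site 8 (G↔U), site 9 (A↔G), site 18 (U↔A), site 22 (U↔C).
That gives 5 mismatches out of 31 aligned sites, so the Hamming distance is 5.

5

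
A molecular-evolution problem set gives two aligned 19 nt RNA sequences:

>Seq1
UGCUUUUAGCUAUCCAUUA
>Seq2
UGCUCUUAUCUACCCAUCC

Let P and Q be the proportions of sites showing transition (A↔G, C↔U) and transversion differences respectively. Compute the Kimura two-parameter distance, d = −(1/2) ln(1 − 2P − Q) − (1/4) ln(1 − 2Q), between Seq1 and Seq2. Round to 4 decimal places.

Differing sites — 5:U/C (Ti); 9:G/U (Tv); 13:U/C (Ti); 18:U/C (Ti); 19:A/C (Tv).
Of the 5 differences, 3 transitions and 2 transversions over 19 sites: P = 3/19 = 0.157895, Q = 2/19 = 0.105263.
d = −0.5·ln(0.578947) − 0.25·ln(0.789474) = −0.5·(-0.546544) − 0.25·(-0.236388) = 0.3324.

0.3324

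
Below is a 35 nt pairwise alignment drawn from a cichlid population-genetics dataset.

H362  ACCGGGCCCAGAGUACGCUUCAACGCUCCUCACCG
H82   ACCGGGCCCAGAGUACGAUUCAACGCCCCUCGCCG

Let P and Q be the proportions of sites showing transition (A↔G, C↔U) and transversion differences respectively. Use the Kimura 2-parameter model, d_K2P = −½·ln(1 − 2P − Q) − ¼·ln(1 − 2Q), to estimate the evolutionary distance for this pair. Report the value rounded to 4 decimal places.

The sequences differ at positions 18 (C/A, transversion), 27 (U/C, transition), 32 (A/G, transition).
Of the 3 differences, 2 transitions and 1 transversion over 35 sites: P = 2/35 = 0.057143, Q = 1/35 = 0.028571.
d = −0.5·ln(0.857143) − 0.25·ln(0.942858) = −0.5·(-0.154151) − 0.25·(-0.058840) = 0.0918.

0.0918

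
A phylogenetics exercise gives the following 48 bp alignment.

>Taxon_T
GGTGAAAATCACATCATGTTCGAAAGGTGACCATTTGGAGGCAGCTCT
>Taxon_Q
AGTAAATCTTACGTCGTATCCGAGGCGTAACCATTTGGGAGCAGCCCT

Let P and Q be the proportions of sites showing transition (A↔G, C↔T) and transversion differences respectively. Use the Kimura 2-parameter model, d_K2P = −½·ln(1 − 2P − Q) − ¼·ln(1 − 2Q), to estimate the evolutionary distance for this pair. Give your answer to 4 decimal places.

The sequences differ at positions 1 (G/A, transition), 4 (G/A, transition), 7 (A/T, transversion), 8 (A/C, transversion), 10 (C/T, transition), 13 (A/G, transition), 16 (A/G, transition), 18 (G/A, transition), 20 (T/C, transition), 24 (A/G, transition), 25 (A/G, transition), 26 (G/C, transversion), 29 (G/A, transition), 39 (A/G, transition), 40 (G/A, transition), 46 (T/C, transition).
Of the 16 differences, 13 transitions and 3 transversions over 48 sites: P = 13/48 = 0.270833, Q = 3/48 = 0.062500.
d = −0.5·ln(0.395834) − 0.25·ln(0.875000) = −0.5·(-0.926760) − 0.25·(-0.133531) = 0.4968.

0.4968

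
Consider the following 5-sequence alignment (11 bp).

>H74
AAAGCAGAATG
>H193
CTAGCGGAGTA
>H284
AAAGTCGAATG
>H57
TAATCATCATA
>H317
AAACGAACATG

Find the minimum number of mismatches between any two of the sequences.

Pairwise Hamming distances:
  H74 vs H193: 5
  H74 vs H284: 2
  H74 vs H57: 5
  H74 vs H317: 4
  H193 vs H284: 6
  H193 vs H57: 7
  H193 vs H317: 9
  H284 vs H57: 7
  H284 vs H317: 5
  H57 vs H317: 5
The smallest is 2, between H74 and H284.

2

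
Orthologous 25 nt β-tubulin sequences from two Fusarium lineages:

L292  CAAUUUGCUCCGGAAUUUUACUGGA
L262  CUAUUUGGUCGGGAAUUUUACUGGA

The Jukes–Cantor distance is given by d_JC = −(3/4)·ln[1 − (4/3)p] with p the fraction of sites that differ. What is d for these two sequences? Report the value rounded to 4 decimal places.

0.1308

The sequences differ at positions 2 (A/U), 8 (C/G), 11 (C/G).
p = 3/25 = 0.120000.
d = −0.75 · ln(1 − (4/3)·0.120000) = −0.75 · ln(0.840000) = −0.75 · (-0.174353) = 0.1308.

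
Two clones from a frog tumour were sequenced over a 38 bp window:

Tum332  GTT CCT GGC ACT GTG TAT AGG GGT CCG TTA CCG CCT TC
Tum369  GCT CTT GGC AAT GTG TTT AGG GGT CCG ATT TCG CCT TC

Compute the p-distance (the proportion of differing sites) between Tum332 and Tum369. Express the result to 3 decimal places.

The sequences differ at positions 2 (T/C), 5 (C/T), 11 (C/A), 17 (A/T), 28 (T/A), 30 (A/T), 31 (C/T).
There are 7 differences over 38 sites, so p = 7/38 = 0.184.

0.184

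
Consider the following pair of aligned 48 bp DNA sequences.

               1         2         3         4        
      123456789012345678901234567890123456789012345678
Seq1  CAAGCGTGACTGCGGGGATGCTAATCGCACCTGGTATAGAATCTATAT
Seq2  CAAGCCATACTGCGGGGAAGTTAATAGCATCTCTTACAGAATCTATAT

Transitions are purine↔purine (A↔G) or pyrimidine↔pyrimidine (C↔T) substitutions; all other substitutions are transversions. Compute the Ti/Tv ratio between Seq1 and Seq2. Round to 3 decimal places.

Differing sites — 6:G/C (Tv); 7:T/A (Tv); 8:G/T (Tv); 19:T/A (Tv); 21:C/T (Ti); 26:C/A (Tv); 30:C/T (Ti); 33:G/C (Tv); 34:G/T (Tv); 37:T/C (Ti).
Of the 10 differences, 3 transitions and 7 transversions, so Ti/Tv = 3/7 = 0.429.

0.429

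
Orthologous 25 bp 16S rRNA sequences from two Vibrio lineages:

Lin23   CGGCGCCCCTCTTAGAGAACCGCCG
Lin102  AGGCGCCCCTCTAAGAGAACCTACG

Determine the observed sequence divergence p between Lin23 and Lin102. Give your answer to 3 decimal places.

The sequences differ at positions 1 (C/A), 13 (T/A), 22 (G/T), 23 (C/A).
There are 4 differences over 25 sites, so p = 4/25 = 0.160.

0.160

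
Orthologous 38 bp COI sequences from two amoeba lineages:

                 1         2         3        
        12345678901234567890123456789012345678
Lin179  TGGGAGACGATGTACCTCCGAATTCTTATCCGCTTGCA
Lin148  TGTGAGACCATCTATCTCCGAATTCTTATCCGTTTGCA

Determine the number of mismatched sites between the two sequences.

Differing sites — 3:G/T; 9:G/C; 12:G/C; 15:C/T; 33:C/T.
That gives 5 mismatches out of 38 aligned sites, so the Hamming distance is 5.

5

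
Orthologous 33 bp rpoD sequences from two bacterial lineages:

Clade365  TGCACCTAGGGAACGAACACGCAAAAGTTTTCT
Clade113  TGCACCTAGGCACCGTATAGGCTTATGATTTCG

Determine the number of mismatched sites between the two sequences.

Differing sites — 11:G/C; 13:A/C; 16:A/T; 18:C/T; 20:C/G; 23:A/T; 24:A/T; 26:A/T; 28:T/A; 33:T/G.
That gives 10 mismatches out of 33 aligned sites, so the Hamming distance is 10.

10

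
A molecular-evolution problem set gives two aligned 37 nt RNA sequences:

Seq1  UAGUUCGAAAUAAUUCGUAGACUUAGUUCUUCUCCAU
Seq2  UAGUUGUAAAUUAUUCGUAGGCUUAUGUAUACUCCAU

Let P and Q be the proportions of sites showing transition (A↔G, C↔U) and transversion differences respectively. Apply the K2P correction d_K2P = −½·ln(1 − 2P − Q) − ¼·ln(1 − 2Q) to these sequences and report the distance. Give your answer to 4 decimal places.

Differing sites — 6:C/G (Tv); 7:G/U (Tv); 12:A/U (Tv); 21:A/G (Ti); 26:G/U (Tv); 27:U/G (Tv); 29:C/A (Tv); 31:U/A (Tv).
Of the 8 differences, 1 transition and 7 transversions over 37 sites: P = 1/37 = 0.027027, Q = 7/37 = 0.189189.
d = −0.5·ln(0.756757) − 0.25·ln(0.621622) = −0.5·(-0.278713) − 0.25·(-0.475423) = 0.2582.

0.2582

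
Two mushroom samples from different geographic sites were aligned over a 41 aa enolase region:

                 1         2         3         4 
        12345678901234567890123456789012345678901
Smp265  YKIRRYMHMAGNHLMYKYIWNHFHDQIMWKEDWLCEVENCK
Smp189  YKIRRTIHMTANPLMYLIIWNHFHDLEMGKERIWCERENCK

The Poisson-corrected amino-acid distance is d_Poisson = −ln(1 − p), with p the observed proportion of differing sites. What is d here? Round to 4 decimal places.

0.4177

Differing sites — 6:Y/T; 7:M/I; 10:A/T; 11:G/A; 13:H/P; 17:K/L; 18:Y/I; 26:Q/L; 27:I/E; 29:W/G; 32:D/R; 33:W/I; 34:L/W; 37:V/R.
p = 14/41 = 0.341463.
d = −ln(1 − 0.341463) = −ln(0.658537) = 0.4177.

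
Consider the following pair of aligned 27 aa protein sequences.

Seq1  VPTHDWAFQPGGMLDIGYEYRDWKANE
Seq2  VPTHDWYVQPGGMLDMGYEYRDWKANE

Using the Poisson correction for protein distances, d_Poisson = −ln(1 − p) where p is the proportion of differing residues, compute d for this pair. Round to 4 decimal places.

0.1178

Mismatches occur at site 7 (A→Y), site 8 (F→V), site 16 (I→M).
p = 3/27 = 0.111111.
d = −ln(1 − 0.111111) = −ln(0.888889) = 0.1178.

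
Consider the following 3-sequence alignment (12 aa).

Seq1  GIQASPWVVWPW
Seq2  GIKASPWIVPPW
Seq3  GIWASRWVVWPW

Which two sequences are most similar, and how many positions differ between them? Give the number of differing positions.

2

Pairwise Hamming distances:
  Seq1 vs Seq2: 3
  Seq1 vs Seq3: 2
  Seq2 vs Seq3: 4
The smallest is 2, between Seq1 and Seq3.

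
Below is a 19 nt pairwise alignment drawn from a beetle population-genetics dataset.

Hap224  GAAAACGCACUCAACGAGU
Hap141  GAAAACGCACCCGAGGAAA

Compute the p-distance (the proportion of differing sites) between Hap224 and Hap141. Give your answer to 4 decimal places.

The sequences differ at positions 11 (U/C), 13 (A/G), 15 (C/G), 18 (G/A), 19 (U/A).
There are 5 differences over 19 sites, so p = 5/19 = 0.2632.

0.2632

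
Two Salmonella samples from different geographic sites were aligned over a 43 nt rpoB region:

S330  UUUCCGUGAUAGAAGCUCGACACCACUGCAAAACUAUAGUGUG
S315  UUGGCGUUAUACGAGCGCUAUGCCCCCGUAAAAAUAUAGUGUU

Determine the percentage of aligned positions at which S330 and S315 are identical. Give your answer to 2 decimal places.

67.44%

Differing sites — 3:U/G; 4:C/G; 8:G/U; 12:G/C; 13:A/G; 17:U/G; 19:G/U; 21:C/U; 22:A/G; 25:A/C; 27:U/C; 29:C/U; 34:C/A; 43:G/U.
29 of the 43 sites match, so the percent identity is 29/43 × 100 = 67.44%.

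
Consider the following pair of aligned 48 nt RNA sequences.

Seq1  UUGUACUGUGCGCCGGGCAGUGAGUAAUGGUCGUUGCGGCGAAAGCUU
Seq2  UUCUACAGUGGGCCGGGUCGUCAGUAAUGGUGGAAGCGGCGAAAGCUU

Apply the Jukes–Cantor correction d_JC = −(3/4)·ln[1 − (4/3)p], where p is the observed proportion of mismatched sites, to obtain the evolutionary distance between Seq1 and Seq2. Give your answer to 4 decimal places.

Mismatches occur at site 3 (G/C), site 7 (U/A), site 11 (C/G), site 18 (C/U), site 19 (A/C), site 22 (G/C), site 32 (C/G), site 34 (U/A), site 35 (U/A).
p = 9/48 = 0.187500.
d = −0.75 · ln(1 − (4/3)·0.187500) = −0.75 · ln(0.750000) = −0.75 · (-0.287682) = 0.2158.

0.2158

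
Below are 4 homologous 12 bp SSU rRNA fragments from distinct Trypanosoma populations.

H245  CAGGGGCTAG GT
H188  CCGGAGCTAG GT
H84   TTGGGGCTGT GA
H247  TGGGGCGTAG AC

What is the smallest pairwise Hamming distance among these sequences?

2

Pairwise Hamming distances:
  H245 vs H188: 2
  H245 vs H84: 5
  H245 vs H247: 6
  H188 vs H84: 6
  H188 vs H247: 7
  H84 vs H247: 7
The smallest is 2, between H245 and H188.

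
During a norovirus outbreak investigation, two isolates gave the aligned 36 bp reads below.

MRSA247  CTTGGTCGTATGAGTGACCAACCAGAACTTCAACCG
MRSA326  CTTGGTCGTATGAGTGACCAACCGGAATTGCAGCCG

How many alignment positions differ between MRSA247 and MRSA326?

4

Mismatches occur at site 24 (A↔G), site 28 (C↔T), site 30 (T↔G), site 33 (A↔G).
That gives 4 mismatches out of 36 aligned sites, so the Hamming distance is 4.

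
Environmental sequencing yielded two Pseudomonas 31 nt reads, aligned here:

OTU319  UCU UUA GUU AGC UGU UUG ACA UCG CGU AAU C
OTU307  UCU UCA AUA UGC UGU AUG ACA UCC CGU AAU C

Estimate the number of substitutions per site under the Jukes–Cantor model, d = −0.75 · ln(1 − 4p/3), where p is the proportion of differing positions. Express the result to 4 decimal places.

Mismatches occur at site 5 (U↔C), site 7 (G↔A), site 9 (U↔A), site 10 (A↔U), site 16 (U↔A), site 24 (G↔C).
p = 6/31 = 0.193548.
d = −0.75 · ln(1 − (4/3)·0.193548) = −0.75 · ln(0.741936) = −0.75 · (-0.298492) = 0.2239.

0.2239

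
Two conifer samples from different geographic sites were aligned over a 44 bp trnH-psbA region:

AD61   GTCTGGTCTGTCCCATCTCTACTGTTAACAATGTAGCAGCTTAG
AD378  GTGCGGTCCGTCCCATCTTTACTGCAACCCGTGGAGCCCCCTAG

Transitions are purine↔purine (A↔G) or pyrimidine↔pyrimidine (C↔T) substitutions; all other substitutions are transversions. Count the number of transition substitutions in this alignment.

Differing sites — 3:C/G (Tv); 4:T/C (Ti); 9:T/C (Ti); 19:C/T (Ti); 25:T/C (Ti); 26:T/A (Tv); 28:A/C (Tv); 30:A/C (Tv); 31:A/G (Ti); 34:T/G (Tv); 38:A/C (Tv); 39:G/C (Tv); 41:T/C (Ti).
Of the 13 differences, 6 transitions and 7 transversions, so the answer is 6.

6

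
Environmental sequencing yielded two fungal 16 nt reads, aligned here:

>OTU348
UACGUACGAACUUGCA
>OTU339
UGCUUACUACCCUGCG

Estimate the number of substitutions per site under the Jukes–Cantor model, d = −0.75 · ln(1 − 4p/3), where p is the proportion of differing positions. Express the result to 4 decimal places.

0.5199

The sequences differ at positions 2 (A/G), 4 (G/U), 8 (G/U), 10 (A/C), 12 (U/C), 16 (A/G).
p = 6/16 = 0.375000.
d = −0.75 · ln(1 − (4/3)·0.375000) = −0.75 · ln(0.500000) = −0.75 · (-0.693147) = 0.5199.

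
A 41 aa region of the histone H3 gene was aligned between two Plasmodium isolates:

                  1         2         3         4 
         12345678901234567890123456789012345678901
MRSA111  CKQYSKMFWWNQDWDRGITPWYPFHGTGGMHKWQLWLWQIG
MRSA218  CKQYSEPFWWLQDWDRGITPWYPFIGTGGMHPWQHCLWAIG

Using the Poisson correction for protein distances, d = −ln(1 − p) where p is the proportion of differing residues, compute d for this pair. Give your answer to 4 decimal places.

0.2171

The sequences differ at positions 6 (K/E), 7 (M/P), 11 (N/L), 25 (H/I), 32 (K/P), 35 (L/H), 36 (W/C), 39 (Q/A).
p = 8/41 = 0.195122.
d = −ln(1 − 0.195122) = −ln(0.804878) = 0.2171.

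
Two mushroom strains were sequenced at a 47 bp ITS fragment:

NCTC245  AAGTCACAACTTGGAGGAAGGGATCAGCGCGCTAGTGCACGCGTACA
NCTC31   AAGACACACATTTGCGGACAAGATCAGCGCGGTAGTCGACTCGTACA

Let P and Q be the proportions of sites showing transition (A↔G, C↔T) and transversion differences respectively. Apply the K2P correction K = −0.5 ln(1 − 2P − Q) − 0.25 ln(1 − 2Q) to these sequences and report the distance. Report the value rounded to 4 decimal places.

0.3154

Differing sites — 4:T/A (Tv); 9:A/C (Tv); 10:C/A (Tv); 13:G/T (Tv); 15:A/C (Tv); 19:A/C (Tv); 20:G/A (Ti); 21:G/A (Ti); 32:C/G (Tv); 37:G/C (Tv); 38:C/G (Tv); 41:G/T (Tv).
Of the 12 differences, 2 transitions and 10 transversions over 47 sites: P = 2/47 = 0.042553, Q = 10/47 = 0.212766.
d = −0.5·ln(0.702128) − 0.25·ln(0.574468) = −0.5·(-0.353640) − 0.25·(-0.554311) = 0.3154.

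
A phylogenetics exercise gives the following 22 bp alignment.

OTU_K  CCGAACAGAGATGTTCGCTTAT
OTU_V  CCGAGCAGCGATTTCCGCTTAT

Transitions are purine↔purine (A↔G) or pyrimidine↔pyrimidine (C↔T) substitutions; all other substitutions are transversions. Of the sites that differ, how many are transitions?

2

The sequences differ at positions 5 (A/G, transition), 9 (A/C, transversion), 13 (G/T, transversion), 15 (T/C, transition).
Of the 4 differences, 2 transitions and 2 transversions, so the answer is 2.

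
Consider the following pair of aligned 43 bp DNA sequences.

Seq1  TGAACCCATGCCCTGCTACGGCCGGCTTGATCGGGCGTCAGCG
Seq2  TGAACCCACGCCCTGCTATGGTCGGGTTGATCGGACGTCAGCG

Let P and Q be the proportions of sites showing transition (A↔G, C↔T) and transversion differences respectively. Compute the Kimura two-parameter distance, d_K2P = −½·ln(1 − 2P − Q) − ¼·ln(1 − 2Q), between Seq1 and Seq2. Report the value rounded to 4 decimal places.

The sequences differ at positions 9 (T/C, transition), 19 (C/T, transition), 22 (C/T, transition), 26 (C/G, transversion), 35 (G/A, transition).
Of the 5 differences, 4 transitions and 1 transversion over 43 sites: P = 4/43 = 0.093023, Q = 1/43 = 0.023256.
d = −0.5·ln(0.790698) − 0.25·ln(0.953488) = −0.5·(-0.234839) − 0.25·(-0.047628) = 0.1293.

0.1293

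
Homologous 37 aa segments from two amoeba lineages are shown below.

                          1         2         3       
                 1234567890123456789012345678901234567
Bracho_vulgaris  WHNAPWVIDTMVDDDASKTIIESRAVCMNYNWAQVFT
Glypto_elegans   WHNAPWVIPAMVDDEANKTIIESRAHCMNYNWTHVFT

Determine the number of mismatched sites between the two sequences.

7

The sequences differ at positions 9 (D/P), 10 (T/A), 15 (D/E), 17 (S/N), 26 (V/H), 33 (A/T), 34 (Q/H).
That gives 7 mismatches out of 37 aligned sites, so the Hamming distance is 7.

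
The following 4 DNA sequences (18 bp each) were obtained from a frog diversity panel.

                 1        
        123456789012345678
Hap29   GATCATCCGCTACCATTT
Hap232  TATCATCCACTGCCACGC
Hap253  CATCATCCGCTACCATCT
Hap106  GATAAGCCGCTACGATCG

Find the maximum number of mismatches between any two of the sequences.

Pairwise Hamming distances:
  Hap29 vs Hap232: 6
  Hap29 vs Hap253: 2
  Hap29 vs Hap106: 5
  Hap232 vs Hap253: 6
  Hap232 vs Hap106: 9
  Hap253 vs Hap106: 5
The largest is 9, between Hap232 and Hap106.

9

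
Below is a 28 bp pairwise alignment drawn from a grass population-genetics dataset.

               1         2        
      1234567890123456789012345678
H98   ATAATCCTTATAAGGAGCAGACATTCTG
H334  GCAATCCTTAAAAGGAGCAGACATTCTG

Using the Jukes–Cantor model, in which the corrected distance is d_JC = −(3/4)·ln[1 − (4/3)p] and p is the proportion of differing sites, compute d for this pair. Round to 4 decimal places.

The sequences differ at positions 1 (A/G), 2 (T/C), 11 (T/A).
p = 3/28 = 0.107143.
d = −0.75 · ln(1 − (4/3)·0.107143) = −0.75 · ln(0.857143) = −0.75 · (-0.154151) = 0.1156.

0.1156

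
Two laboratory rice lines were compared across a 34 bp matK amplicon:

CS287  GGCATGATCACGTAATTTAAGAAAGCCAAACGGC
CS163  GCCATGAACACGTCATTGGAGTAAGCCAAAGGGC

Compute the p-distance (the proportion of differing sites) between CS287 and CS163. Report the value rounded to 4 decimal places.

0.2059

Mismatches occur at site 2 (G→C), site 8 (T→A), site 14 (A→C), site 18 (T→G), site 19 (A→G), site 22 (A→T), site 31 (C→G).
There are 7 differences over 34 sites, so p = 7/34 = 0.2059.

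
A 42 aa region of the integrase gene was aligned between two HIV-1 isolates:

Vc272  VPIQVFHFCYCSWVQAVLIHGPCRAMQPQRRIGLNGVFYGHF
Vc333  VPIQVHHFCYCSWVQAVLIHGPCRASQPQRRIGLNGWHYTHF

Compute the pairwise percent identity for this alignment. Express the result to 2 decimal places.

88.10%

Differing sites — 6:F/H; 26:M/S; 37:V/W; 38:F/H; 40:G/T.
37 of the 42 sites match, so the percent identity is 37/42 × 100 = 88.10%.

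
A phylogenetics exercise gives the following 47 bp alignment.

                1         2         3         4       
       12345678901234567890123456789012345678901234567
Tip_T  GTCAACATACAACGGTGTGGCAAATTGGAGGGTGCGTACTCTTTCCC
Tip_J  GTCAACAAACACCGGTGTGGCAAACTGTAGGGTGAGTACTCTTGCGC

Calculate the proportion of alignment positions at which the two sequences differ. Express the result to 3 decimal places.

0.149

Differing sites — 8:T/A; 12:A/C; 25:T/C; 28:G/T; 35:C/A; 44:T/G; 46:C/G.
There are 7 differences over 47 sites, so p = 7/47 = 0.149.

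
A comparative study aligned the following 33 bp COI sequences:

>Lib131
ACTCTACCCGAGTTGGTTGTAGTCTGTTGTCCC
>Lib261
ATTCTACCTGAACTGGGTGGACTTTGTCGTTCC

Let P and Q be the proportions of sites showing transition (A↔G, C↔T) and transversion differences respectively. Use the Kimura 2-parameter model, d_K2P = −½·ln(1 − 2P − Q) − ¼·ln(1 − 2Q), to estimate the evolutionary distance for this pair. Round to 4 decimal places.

Mismatches occur at site 2 (C/T, transition), site 9 (C/T, transition), site 12 (G/A, transition), site 13 (T/C, transition), site 17 (T/G, transversion), site 20 (T/G, transversion), site 22 (G/C, transversion), site 24 (C/T, transition), site 28 (T/C, transition), site 31 (C/T, transition).
Of the 10 differences, 7 transitions and 3 transversions over 33 sites: P = 7/33 = 0.212121, Q = 3/33 = 0.090909.
d = −0.5·ln(0.484849) − 0.25·ln(0.818182) = −0.5·(-0.723918) − 0.25·(-0.200670) = 0.4121.

0.4121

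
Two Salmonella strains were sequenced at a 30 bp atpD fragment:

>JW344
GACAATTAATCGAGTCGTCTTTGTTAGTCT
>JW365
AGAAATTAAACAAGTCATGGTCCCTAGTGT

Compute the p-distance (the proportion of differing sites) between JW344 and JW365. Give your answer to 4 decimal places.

Mismatches occur at site 1 (G→A), site 2 (A→G), site 3 (C→A), site 10 (T→A), site 12 (G→A), site 17 (G→A), site 19 (C→G), site 20 (T→G), site 22 (T→C), site 23 (G→C), site 24 (T→C), site 29 (C→G).
There are 12 differences over 30 sites, so p = 12/30 = 0.4000.

0.4000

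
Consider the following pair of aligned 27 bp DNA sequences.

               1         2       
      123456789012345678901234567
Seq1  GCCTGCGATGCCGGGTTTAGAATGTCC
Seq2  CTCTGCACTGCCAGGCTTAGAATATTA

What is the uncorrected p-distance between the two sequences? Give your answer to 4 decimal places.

0.3333

Mismatches occur at site 1 (G→C), site 2 (C→T), site 7 (G→A), site 8 (A→C), site 13 (G→A), site 16 (T→C), site 24 (G→A), site 26 (C→T), site 27 (C→A).
There are 9 differences over 27 sites, so p = 9/27 = 0.3333.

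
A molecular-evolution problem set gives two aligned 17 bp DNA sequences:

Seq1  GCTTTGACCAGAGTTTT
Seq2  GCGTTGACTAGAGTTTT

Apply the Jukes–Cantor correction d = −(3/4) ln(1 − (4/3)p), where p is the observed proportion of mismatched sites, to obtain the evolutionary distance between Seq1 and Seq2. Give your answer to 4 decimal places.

0.1280

Mismatches occur at site 3 (T/G), site 9 (C/T).
p = 2/17 = 0.117647.
d = −0.75 · ln(1 − (4/3)·0.117647) = −0.75 · ln(0.843137) = −0.75 · (-0.170626) = 0.1280.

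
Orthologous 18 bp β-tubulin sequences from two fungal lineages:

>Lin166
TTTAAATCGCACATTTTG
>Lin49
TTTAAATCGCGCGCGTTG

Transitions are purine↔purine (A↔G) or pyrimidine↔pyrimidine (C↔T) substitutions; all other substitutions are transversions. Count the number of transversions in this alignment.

The sequences differ at positions 11 (A/G, transition), 13 (A/G, transition), 14 (T/C, transition), 15 (T/G, transversion).
Of the 4 differences, 3 transitions and 1 transversion, so the answer is 1.

1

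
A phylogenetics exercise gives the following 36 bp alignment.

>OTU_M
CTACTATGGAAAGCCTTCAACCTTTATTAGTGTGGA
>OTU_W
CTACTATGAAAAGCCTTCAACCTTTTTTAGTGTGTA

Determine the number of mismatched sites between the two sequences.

3

The sequences differ at positions 9 (G/A), 26 (A/T), 35 (G/T).
That gives 3 mismatches out of 36 aligned sites, so the Hamming distance is 3.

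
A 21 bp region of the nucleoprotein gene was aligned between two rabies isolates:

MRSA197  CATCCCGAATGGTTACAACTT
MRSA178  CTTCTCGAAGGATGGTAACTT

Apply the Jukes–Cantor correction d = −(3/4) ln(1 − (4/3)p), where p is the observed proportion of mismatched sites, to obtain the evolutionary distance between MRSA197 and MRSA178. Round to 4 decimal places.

The sequences differ at positions 2 (A/T), 5 (C/T), 10 (T/G), 12 (G/A), 14 (T/G), 15 (A/G), 16 (C/T).
p = 7/21 = 0.333333.
d = −0.75 · ln(1 − (4/3)·0.333333) = −0.75 · ln(0.555556) = −0.75 · (-0.587786) = 0.4408.

0.4408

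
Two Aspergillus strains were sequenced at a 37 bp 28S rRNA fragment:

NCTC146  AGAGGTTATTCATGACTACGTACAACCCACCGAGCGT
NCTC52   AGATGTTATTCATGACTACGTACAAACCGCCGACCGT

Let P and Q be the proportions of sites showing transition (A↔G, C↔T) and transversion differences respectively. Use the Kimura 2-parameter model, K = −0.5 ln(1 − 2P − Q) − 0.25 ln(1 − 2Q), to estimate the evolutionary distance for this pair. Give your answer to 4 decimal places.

0.1168

Differing sites — 4:G/T (Tv); 26:C/A (Tv); 29:A/G (Ti); 34:G/C (Tv).
Of the 4 differences, 1 transition and 3 transversions over 37 sites: P = 1/37 = 0.027027, Q = 3/37 = 0.081081.
d = −0.5·ln(0.864865) − 0.25·ln(0.837838) = −0.5·(-0.145182) − 0.25·(-0.176931) = 0.1168.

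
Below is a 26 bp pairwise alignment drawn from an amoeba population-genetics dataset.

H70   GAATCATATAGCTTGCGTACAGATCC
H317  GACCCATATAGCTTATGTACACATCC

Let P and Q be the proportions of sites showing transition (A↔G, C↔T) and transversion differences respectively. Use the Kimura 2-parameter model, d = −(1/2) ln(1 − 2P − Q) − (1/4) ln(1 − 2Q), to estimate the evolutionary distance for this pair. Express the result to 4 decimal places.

0.2256

The sequences differ at positions 3 (A/C, transversion), 4 (T/C, transition), 15 (G/A, transition), 16 (C/T, transition), 22 (G/C, transversion).
Of the 5 differences, 3 transitions and 2 transversions over 26 sites: P = 3/26 = 0.115385, Q = 2/26 = 0.076923.
d = −0.5·ln(0.692307) − 0.25·ln(0.846154) = −0.5·(-0.367726) − 0.25·(-0.167054) = 0.2256.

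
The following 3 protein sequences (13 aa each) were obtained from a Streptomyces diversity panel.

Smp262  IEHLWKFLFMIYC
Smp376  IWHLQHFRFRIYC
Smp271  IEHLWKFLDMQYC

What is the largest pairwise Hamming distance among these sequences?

7

Pairwise Hamming distances:
  Smp262 vs Smp376: 5
  Smp262 vs Smp271: 2
  Smp376 vs Smp271: 7
The largest is 7, between Smp376 and Smp271.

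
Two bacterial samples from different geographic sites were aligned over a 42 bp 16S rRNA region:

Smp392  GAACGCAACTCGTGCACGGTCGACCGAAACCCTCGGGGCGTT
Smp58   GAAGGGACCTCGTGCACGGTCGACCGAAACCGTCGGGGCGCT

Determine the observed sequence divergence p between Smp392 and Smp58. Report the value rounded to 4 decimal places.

The sequences differ at positions 4 (C/G), 6 (C/G), 8 (A/C), 32 (C/G), 41 (T/C).
There are 5 differences over 42 sites, so p = 5/42 = 0.1190.

0.1190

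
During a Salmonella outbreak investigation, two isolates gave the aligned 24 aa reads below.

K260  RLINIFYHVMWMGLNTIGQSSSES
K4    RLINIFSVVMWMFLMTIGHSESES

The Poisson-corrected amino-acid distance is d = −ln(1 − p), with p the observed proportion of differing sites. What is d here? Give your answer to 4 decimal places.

Mismatches occur at site 7 (Y→S), site 8 (H→V), site 13 (G→F), site 15 (N→M), site 19 (Q→H), site 21 (S→E).
p = 6/24 = 0.250000.
d = −ln(1 − 0.250000) = −ln(0.750000) = 0.2877.

0.2877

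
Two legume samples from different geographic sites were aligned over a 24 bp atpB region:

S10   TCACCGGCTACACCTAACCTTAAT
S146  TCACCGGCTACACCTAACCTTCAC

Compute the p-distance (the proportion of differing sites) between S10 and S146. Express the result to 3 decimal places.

0.083

Mismatches occur at site 22 (A→C), site 24 (T→C).
There are 2 differences over 24 sites, so p = 2/24 = 0.083.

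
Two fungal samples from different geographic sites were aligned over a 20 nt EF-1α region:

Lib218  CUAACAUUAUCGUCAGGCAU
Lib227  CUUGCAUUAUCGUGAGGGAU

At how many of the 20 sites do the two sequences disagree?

4

Mismatches occur at site 3 (A↔U), site 4 (A↔G), site 14 (C↔G), site 18 (C↔G).
That gives 4 mismatches out of 20 aligned sites, so the Hamming distance is 4.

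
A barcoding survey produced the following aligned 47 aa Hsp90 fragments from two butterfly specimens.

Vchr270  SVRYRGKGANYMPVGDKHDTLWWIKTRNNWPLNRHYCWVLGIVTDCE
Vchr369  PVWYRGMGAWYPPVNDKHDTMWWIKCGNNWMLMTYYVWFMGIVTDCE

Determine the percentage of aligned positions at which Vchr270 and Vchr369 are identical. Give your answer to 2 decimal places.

65.96%

Differing sites — 1:S/P; 3:R/W; 7:K/M; 10:N/W; 12:M/P; 15:G/N; 21:L/M; 26:T/C; 27:R/G; 31:P/M; 33:N/M; 34:R/T; 35:H/Y; 37:C/V; 39:V/F; 40:L/M.
31 of the 47 sites match, so the percent identity is 31/47 × 100 = 65.96%.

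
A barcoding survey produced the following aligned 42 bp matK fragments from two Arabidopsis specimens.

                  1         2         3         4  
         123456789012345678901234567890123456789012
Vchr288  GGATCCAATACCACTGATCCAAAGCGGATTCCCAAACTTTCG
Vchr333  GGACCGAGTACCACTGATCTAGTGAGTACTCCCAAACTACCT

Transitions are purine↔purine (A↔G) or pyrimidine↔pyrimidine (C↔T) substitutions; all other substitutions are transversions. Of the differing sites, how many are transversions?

Mismatches occur at site 4 (T/C, transition), site 6 (C/G, transversion), site 8 (A/G, transition), site 20 (C/T, transition), site 22 (A/G, transition), site 23 (A/T, transversion), site 25 (C/A, transversion), site 27 (G/T, transversion), site 29 (T/C, transition), site 39 (T/A, transversion), site 40 (T/C, transition), site 42 (G/T, transversion).
Of the 12 differences, 6 transitions and 6 transversions, so the answer is 6.

6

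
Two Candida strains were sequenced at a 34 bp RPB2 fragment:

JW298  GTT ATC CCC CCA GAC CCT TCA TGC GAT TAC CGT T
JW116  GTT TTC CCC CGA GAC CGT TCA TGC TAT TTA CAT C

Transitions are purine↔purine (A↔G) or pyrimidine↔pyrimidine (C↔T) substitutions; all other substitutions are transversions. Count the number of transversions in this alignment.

Mismatches occur at site 4 (A/T, transversion), site 11 (C/G, transversion), site 17 (C/G, transversion), site 25 (G/T, transversion), site 29 (A/T, transversion), site 30 (C/A, transversion), site 32 (G/A, transition), site 34 (T/C, transition).
Of the 8 differences, 2 transitions and 6 transversions, so the answer is 6.

6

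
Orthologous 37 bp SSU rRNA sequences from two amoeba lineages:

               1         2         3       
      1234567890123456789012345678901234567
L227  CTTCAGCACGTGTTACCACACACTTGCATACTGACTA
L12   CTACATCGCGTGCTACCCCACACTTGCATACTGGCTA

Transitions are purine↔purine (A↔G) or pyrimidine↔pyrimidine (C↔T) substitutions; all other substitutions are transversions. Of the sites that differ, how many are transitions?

Differing sites — 3:T/A (Tv); 6:G/T (Tv); 8:A/G (Ti); 13:T/C (Ti); 18:A/C (Tv); 34:A/G (Ti).
Of the 6 differences, 3 transitions and 3 transversions, so the answer is 3.

3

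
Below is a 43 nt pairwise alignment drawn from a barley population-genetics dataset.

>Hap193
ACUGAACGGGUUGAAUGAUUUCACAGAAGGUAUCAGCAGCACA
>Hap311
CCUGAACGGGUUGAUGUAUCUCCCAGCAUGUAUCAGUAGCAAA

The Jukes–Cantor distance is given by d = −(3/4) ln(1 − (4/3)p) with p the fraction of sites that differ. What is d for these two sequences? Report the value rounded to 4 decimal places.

0.2784

Differing sites — 1:A/C; 15:A/U; 16:U/G; 17:G/U; 20:U/C; 23:A/C; 27:A/C; 29:G/U; 37:C/U; 42:C/A.
p = 10/43 = 0.232558.
d = −0.75 · ln(1 − (4/3)·0.232558) = −0.75 · ln(0.689923) = −0.75 · (-0.371175) = 0.2784.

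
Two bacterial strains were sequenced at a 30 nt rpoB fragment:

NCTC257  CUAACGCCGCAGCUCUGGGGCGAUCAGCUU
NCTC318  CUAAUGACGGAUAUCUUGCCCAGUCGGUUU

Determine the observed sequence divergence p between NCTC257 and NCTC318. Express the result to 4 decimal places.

0.4000

The sequences differ at positions 5 (C/U), 7 (C/A), 10 (C/G), 12 (G/U), 13 (C/A), 17 (G/U), 19 (G/C), 20 (G/C), 22 (G/A), 23 (A/G), 26 (A/G), 28 (C/U).
There are 12 differences over 30 sites, so p = 12/30 = 0.4000.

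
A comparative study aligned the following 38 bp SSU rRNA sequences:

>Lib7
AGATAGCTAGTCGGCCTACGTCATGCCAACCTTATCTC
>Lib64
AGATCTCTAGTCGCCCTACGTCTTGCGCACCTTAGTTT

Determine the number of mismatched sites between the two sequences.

9

Differing sites — 5:A/C; 6:G/T; 14:G/C; 23:A/T; 27:C/G; 28:A/C; 35:T/G; 36:C/T; 38:C/T.
That gives 9 mismatches out of 38 aligned sites, so the Hamming distance is 9.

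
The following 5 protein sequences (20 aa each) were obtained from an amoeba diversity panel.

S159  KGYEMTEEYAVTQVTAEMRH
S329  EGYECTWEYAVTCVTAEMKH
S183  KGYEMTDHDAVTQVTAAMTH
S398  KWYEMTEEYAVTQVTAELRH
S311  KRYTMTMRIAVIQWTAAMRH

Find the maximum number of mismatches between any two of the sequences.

Pairwise Hamming distances:
  S159 vs S329: 5
  S159 vs S183: 5
  S159 vs S398: 2
  S159 vs S311: 8
  S329 vs S183: 8
  S329 vs S398: 7
  S329 vs S311: 12
  S183 vs S398: 7
  S183 vs S311: 8
  S398 vs S311: 9
The largest is 12, between S329 and S311.

12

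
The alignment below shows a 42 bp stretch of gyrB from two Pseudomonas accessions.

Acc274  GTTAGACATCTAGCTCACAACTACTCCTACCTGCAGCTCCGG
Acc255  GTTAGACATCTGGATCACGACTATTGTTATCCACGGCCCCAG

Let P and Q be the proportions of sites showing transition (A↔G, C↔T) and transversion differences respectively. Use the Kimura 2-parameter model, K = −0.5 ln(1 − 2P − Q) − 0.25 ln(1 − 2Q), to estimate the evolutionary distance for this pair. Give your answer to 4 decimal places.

0.3960

The sequences differ at positions 12 (A/G, transition), 14 (C/A, transversion), 19 (A/G, transition), 24 (C/T, transition), 26 (C/G, transversion), 27 (C/T, transition), 30 (C/T, transition), 32 (T/C, transition), 33 (G/A, transition), 35 (A/G, transition), 38 (T/C, transition), 41 (G/A, transition).
Of the 12 differences, 10 transitions and 2 transversions over 42 sites: P = 10/42 = 0.238095, Q = 2/42 = 0.047619.
d = −0.5·ln(0.476191) − 0.25·ln(0.904762) = −0.5·(-0.741936) − 0.25·(-0.100083) = 0.3960.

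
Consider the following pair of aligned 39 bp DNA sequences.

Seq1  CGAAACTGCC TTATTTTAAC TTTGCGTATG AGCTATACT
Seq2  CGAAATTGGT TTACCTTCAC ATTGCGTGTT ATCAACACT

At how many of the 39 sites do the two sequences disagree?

Mismatches occur at site 6 (C↔T), site 9 (C↔G), site 10 (C↔T), site 14 (T↔C), site 15 (T↔C), site 18 (A↔C), site 21 (T↔A), site 28 (A↔G), site 30 (G↔T), site 32 (G↔T), site 34 (T↔A), site 36 (T↔C).
That gives 12 mismatches out of 39 aligned sites, so the Hamming distance is 12.

12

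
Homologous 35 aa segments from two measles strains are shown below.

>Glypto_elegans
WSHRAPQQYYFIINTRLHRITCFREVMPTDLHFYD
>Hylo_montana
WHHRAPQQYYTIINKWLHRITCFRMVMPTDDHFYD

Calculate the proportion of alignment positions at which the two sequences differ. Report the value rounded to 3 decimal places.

0.171

Mismatches occur at site 2 (S↔H), site 11 (F↔T), site 15 (T↔K), site 16 (R↔W), site 25 (E↔M), site 31 (L↔D).
There are 6 differences over 35 sites, so p = 6/35 = 0.171.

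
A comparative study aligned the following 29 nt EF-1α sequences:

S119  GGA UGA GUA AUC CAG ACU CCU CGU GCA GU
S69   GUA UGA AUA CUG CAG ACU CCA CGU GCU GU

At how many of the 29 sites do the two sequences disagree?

Mismatches occur at site 2 (G/U), site 7 (G/A), site 10 (A/C), site 12 (C/G), site 21 (U/A), site 27 (A/U).
That gives 6 mismatches out of 29 aligned sites, so the Hamming distance is 6.

6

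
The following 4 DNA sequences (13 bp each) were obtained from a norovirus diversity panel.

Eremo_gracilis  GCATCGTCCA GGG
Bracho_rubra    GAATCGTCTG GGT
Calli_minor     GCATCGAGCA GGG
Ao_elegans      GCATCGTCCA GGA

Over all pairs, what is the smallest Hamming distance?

1

Pairwise Hamming distances:
  Eremo_gracilis vs Bracho_rubra: 4
  Eremo_gracilis vs Calli_minor: 2
  Eremo_gracilis vs Ao_elegans: 1
  Bracho_rubra vs Calli_minor: 6
  Bracho_rubra vs Ao_elegans: 4
  Calli_minor vs Ao_elegans: 3
The smallest is 1, between Eremo_gracilis and Ao_elegans.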